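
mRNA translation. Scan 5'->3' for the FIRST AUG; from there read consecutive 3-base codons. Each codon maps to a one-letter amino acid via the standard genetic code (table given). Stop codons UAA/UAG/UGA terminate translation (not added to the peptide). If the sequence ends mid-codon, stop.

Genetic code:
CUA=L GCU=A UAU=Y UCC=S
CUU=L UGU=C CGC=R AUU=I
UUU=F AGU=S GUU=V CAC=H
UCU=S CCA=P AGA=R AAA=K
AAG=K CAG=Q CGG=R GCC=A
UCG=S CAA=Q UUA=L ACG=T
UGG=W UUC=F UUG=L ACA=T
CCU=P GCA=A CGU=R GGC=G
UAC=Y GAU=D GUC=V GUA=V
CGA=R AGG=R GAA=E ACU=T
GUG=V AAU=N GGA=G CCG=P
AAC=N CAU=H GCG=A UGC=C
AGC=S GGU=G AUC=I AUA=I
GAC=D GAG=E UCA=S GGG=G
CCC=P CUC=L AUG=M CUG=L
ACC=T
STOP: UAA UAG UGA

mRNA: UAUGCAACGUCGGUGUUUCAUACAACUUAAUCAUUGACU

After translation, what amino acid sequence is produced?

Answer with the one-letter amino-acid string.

start AUG at pos 1
pos 1: AUG -> M; peptide=M
pos 4: CAA -> Q; peptide=MQ
pos 7: CGU -> R; peptide=MQR
pos 10: CGG -> R; peptide=MQRR
pos 13: UGU -> C; peptide=MQRRC
pos 16: UUC -> F; peptide=MQRRCF
pos 19: AUA -> I; peptide=MQRRCFI
pos 22: CAA -> Q; peptide=MQRRCFIQ
pos 25: CUU -> L; peptide=MQRRCFIQL
pos 28: AAU -> N; peptide=MQRRCFIQLN
pos 31: CAU -> H; peptide=MQRRCFIQLNH
pos 34: UGA -> STOP

Answer: MQRRCFIQLNH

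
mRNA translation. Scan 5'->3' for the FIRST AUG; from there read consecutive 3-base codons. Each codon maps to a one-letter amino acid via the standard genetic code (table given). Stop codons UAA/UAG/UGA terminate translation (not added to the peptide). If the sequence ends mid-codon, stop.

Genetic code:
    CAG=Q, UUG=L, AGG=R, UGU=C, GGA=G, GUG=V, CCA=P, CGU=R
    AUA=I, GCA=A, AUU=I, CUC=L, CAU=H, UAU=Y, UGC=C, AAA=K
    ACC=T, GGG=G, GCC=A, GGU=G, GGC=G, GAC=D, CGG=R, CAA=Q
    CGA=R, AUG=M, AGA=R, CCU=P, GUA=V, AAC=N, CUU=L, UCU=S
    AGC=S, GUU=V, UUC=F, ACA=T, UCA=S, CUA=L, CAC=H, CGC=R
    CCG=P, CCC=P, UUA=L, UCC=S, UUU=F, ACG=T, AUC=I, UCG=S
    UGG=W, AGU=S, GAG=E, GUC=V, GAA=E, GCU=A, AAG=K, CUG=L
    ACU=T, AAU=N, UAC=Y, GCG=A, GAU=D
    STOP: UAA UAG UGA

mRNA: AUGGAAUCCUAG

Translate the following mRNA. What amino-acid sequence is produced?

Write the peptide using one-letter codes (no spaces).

start AUG at pos 0
pos 0: AUG -> M; peptide=M
pos 3: GAA -> E; peptide=ME
pos 6: UCC -> S; peptide=MES
pos 9: UAG -> STOP

Answer: MES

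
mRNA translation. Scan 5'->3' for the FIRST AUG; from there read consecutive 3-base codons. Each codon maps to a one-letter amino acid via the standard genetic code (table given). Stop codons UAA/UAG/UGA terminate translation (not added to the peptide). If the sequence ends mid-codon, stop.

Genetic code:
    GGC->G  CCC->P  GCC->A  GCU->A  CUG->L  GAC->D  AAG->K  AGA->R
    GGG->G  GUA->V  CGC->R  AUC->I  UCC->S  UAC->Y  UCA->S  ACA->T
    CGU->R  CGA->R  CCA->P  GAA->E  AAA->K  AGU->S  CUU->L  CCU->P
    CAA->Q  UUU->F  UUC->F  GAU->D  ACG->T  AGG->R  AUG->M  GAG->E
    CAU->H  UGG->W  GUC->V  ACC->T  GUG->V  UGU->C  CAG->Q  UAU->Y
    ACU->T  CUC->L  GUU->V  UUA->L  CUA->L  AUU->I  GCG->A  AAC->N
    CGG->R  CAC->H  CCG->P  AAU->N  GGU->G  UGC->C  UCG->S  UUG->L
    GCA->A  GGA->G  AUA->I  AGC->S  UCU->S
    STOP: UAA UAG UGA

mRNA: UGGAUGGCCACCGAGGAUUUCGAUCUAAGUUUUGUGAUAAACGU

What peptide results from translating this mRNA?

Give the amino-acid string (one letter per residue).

start AUG at pos 3
pos 3: AUG -> M; peptide=M
pos 6: GCC -> A; peptide=MA
pos 9: ACC -> T; peptide=MAT
pos 12: GAG -> E; peptide=MATE
pos 15: GAU -> D; peptide=MATED
pos 18: UUC -> F; peptide=MATEDF
pos 21: GAU -> D; peptide=MATEDFD
pos 24: CUA -> L; peptide=MATEDFDL
pos 27: AGU -> S; peptide=MATEDFDLS
pos 30: UUU -> F; peptide=MATEDFDLSF
pos 33: GUG -> V; peptide=MATEDFDLSFV
pos 36: AUA -> I; peptide=MATEDFDLSFVI
pos 39: AAC -> N; peptide=MATEDFDLSFVIN
pos 42: only 2 nt remain (<3), stop (end of mRNA)

Answer: MATEDFDLSFVIN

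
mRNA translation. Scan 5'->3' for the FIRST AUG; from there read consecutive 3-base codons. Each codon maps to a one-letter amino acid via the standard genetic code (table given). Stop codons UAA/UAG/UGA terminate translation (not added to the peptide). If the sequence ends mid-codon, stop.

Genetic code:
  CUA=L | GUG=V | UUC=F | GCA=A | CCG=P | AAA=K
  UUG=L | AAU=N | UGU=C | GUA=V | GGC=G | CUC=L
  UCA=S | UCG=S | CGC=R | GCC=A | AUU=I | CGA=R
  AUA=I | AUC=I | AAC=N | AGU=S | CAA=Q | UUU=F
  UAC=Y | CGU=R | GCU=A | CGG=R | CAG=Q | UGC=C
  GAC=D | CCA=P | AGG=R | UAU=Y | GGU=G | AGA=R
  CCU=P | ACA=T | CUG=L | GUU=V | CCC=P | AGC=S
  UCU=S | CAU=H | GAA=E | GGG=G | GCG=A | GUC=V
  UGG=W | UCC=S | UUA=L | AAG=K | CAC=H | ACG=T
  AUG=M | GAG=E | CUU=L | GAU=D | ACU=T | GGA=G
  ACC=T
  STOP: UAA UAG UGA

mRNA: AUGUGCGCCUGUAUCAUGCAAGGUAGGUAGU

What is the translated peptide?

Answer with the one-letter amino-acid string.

start AUG at pos 0
pos 0: AUG -> M; peptide=M
pos 3: UGC -> C; peptide=MC
pos 6: GCC -> A; peptide=MCA
pos 9: UGU -> C; peptide=MCAC
pos 12: AUC -> I; peptide=MCACI
pos 15: AUG -> M; peptide=MCACIM
pos 18: CAA -> Q; peptide=MCACIMQ
pos 21: GGU -> G; peptide=MCACIMQG
pos 24: AGG -> R; peptide=MCACIMQGR
pos 27: UAG -> STOP

Answer: MCACIMQGR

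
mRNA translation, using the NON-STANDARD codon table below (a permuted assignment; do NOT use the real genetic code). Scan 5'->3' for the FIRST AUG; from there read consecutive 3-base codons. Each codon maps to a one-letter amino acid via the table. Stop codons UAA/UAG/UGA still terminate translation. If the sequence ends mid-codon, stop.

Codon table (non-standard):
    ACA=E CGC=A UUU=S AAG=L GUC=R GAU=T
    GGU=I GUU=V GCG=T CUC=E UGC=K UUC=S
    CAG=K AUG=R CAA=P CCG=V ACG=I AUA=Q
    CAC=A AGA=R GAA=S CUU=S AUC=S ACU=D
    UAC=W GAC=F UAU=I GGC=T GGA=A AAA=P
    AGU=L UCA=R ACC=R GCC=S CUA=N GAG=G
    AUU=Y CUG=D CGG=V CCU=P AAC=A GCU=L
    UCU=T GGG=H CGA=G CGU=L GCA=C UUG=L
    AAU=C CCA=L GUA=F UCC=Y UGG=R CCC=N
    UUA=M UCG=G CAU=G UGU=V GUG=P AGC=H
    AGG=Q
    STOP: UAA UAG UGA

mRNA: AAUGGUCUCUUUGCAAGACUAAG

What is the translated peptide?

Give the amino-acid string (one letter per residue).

Answer: RRTLPF

Derivation:
start AUG at pos 1
pos 1: AUG -> R; peptide=R
pos 4: GUC -> R; peptide=RR
pos 7: UCU -> T; peptide=RRT
pos 10: UUG -> L; peptide=RRTL
pos 13: CAA -> P; peptide=RRTLP
pos 16: GAC -> F; peptide=RRTLPF
pos 19: UAA -> STOP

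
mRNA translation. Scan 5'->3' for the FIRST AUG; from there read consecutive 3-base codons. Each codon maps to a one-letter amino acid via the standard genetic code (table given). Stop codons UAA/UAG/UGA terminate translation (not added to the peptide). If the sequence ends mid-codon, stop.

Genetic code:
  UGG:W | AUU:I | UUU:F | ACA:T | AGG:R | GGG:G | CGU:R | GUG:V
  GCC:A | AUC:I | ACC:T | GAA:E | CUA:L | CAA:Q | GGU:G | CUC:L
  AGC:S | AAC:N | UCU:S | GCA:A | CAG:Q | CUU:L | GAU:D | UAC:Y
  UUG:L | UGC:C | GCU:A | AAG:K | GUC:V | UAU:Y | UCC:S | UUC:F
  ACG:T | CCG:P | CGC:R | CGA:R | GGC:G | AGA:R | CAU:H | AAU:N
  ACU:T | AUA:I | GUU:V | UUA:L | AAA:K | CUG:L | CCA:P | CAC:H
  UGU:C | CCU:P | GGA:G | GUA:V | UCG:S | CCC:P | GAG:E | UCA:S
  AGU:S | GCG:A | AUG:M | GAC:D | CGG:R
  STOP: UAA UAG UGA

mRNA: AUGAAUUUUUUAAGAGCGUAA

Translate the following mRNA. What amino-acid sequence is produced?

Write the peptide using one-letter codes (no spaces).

Answer: MNFLRA

Derivation:
start AUG at pos 0
pos 0: AUG -> M; peptide=M
pos 3: AAU -> N; peptide=MN
pos 6: UUU -> F; peptide=MNF
pos 9: UUA -> L; peptide=MNFL
pos 12: AGA -> R; peptide=MNFLR
pos 15: GCG -> A; peptide=MNFLRA
pos 18: UAA -> STOP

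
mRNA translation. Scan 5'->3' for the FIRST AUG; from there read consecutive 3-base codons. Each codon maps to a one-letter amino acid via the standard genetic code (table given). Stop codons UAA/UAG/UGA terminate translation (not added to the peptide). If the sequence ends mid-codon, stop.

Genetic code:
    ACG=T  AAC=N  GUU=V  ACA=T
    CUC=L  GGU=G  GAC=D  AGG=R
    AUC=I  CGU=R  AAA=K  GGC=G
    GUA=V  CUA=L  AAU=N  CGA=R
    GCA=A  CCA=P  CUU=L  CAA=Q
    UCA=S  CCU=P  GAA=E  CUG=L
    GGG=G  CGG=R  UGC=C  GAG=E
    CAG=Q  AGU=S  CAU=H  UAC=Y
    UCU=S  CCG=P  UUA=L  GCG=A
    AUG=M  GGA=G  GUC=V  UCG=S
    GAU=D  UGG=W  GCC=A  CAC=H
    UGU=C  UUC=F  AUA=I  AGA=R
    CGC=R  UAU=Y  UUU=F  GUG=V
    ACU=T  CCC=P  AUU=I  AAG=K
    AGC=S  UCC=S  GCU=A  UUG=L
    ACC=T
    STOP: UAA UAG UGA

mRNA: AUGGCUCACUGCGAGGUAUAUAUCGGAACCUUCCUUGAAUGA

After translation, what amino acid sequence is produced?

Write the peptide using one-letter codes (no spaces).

Answer: MAHCEVYIGTFLE

Derivation:
start AUG at pos 0
pos 0: AUG -> M; peptide=M
pos 3: GCU -> A; peptide=MA
pos 6: CAC -> H; peptide=MAH
pos 9: UGC -> C; peptide=MAHC
pos 12: GAG -> E; peptide=MAHCE
pos 15: GUA -> V; peptide=MAHCEV
pos 18: UAU -> Y; peptide=MAHCEVY
pos 21: AUC -> I; peptide=MAHCEVYI
pos 24: GGA -> G; peptide=MAHCEVYIG
pos 27: ACC -> T; peptide=MAHCEVYIGT
pos 30: UUC -> F; peptide=MAHCEVYIGTF
pos 33: CUU -> L; peptide=MAHCEVYIGTFL
pos 36: GAA -> E; peptide=MAHCEVYIGTFLE
pos 39: UGA -> STOP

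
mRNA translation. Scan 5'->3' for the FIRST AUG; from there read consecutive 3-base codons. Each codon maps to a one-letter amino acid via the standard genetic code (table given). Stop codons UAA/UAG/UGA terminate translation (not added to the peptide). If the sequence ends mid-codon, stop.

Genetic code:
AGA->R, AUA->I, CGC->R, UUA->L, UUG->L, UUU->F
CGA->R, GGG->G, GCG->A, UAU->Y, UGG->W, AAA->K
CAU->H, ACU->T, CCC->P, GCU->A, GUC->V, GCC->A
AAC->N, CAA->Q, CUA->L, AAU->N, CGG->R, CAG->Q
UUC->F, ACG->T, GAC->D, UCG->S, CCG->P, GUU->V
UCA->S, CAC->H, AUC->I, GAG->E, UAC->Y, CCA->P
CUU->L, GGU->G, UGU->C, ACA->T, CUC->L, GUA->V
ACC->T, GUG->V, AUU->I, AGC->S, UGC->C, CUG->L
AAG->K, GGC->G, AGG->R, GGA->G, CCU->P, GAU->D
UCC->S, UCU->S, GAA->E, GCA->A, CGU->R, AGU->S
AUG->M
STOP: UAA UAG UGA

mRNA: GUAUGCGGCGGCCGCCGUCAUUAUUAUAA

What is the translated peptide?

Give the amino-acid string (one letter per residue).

Answer: MRRPPSLL

Derivation:
start AUG at pos 2
pos 2: AUG -> M; peptide=M
pos 5: CGG -> R; peptide=MR
pos 8: CGG -> R; peptide=MRR
pos 11: CCG -> P; peptide=MRRP
pos 14: CCG -> P; peptide=MRRPP
pos 17: UCA -> S; peptide=MRRPPS
pos 20: UUA -> L; peptide=MRRPPSL
pos 23: UUA -> L; peptide=MRRPPSLL
pos 26: UAA -> STOP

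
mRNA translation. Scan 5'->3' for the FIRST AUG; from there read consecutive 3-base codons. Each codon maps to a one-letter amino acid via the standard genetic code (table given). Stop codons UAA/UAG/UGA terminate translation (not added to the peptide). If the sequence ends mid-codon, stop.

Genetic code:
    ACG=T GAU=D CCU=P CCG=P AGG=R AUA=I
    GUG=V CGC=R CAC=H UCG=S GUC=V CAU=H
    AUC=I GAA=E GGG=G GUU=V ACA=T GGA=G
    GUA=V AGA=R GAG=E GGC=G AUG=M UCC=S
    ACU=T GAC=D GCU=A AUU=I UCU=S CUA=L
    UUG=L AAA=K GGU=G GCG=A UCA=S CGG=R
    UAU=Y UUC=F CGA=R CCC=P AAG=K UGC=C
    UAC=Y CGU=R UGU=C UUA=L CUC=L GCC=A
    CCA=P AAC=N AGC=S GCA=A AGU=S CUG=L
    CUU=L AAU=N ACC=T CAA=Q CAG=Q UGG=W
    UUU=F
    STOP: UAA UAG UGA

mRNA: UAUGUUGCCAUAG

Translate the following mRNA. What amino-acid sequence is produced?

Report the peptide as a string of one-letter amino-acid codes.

Answer: MLP

Derivation:
start AUG at pos 1
pos 1: AUG -> M; peptide=M
pos 4: UUG -> L; peptide=ML
pos 7: CCA -> P; peptide=MLP
pos 10: UAG -> STOP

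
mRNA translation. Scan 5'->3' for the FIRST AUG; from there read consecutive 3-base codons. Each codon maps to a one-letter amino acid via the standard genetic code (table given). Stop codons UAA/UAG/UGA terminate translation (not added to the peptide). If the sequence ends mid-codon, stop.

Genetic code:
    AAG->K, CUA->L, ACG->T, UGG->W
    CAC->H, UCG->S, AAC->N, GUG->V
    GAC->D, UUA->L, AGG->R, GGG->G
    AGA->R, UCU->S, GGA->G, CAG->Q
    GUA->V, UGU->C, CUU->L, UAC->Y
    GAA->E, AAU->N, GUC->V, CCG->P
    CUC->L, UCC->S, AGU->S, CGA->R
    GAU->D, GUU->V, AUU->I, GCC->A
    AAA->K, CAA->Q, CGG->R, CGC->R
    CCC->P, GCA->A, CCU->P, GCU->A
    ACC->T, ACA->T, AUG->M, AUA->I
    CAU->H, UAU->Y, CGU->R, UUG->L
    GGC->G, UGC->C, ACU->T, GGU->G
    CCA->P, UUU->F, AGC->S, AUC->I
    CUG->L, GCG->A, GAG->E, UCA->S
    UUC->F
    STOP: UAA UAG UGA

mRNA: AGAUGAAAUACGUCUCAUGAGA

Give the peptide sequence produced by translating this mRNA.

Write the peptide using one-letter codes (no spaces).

start AUG at pos 2
pos 2: AUG -> M; peptide=M
pos 5: AAA -> K; peptide=MK
pos 8: UAC -> Y; peptide=MKY
pos 11: GUC -> V; peptide=MKYV
pos 14: UCA -> S; peptide=MKYVS
pos 17: UGA -> STOP

Answer: MKYVS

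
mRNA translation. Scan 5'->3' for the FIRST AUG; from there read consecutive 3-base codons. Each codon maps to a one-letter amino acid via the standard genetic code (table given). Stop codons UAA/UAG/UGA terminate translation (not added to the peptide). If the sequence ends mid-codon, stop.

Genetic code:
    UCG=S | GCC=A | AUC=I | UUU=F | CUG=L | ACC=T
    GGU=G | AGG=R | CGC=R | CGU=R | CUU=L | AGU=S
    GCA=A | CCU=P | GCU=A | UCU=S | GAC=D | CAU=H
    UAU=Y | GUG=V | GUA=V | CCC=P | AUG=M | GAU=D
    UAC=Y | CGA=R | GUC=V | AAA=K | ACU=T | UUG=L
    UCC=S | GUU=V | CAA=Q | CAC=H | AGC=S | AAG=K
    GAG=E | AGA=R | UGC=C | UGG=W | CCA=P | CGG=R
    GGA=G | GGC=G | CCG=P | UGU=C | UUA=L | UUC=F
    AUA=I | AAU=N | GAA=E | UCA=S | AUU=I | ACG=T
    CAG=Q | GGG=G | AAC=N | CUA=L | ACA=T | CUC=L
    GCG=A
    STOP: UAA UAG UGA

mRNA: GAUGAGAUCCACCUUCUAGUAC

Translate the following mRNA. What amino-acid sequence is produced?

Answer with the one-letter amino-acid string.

Answer: MRSTF

Derivation:
start AUG at pos 1
pos 1: AUG -> M; peptide=M
pos 4: AGA -> R; peptide=MR
pos 7: UCC -> S; peptide=MRS
pos 10: ACC -> T; peptide=MRST
pos 13: UUC -> F; peptide=MRSTF
pos 16: UAG -> STOP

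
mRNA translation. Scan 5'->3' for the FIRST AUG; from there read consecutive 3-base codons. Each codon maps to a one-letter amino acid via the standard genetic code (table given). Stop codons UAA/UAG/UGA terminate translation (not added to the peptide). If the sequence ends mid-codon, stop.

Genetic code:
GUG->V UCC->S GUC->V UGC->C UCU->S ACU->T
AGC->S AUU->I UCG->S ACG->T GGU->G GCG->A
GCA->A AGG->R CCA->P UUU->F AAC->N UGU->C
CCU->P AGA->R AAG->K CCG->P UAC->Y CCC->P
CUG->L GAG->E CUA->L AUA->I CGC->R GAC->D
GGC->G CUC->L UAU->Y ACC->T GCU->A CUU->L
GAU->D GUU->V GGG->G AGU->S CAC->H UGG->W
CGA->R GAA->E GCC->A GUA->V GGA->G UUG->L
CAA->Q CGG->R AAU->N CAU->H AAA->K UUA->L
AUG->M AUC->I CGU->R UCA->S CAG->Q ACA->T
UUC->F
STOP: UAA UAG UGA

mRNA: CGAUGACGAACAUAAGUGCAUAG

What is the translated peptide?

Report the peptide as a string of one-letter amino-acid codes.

start AUG at pos 2
pos 2: AUG -> M; peptide=M
pos 5: ACG -> T; peptide=MT
pos 8: AAC -> N; peptide=MTN
pos 11: AUA -> I; peptide=MTNI
pos 14: AGU -> S; peptide=MTNIS
pos 17: GCA -> A; peptide=MTNISA
pos 20: UAG -> STOP

Answer: MTNISA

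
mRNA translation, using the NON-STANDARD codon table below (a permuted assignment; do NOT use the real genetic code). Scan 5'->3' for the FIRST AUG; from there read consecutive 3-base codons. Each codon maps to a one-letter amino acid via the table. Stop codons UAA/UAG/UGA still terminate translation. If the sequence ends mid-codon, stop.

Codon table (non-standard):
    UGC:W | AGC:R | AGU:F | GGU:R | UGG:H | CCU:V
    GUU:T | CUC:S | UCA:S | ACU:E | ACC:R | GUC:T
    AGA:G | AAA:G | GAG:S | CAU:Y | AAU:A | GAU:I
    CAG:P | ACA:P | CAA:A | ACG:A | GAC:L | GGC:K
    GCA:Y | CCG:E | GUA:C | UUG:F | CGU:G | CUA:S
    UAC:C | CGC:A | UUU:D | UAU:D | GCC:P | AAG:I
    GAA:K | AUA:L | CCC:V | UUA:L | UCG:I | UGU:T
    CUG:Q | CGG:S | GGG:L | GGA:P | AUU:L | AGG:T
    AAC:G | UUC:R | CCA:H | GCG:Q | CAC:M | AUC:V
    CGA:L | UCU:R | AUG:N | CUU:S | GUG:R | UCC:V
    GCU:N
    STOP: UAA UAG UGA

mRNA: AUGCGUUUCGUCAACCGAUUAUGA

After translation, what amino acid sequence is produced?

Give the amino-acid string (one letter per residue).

Answer: NGRTGLL

Derivation:
start AUG at pos 0
pos 0: AUG -> N; peptide=N
pos 3: CGU -> G; peptide=NG
pos 6: UUC -> R; peptide=NGR
pos 9: GUC -> T; peptide=NGRT
pos 12: AAC -> G; peptide=NGRTG
pos 15: CGA -> L; peptide=NGRTGL
pos 18: UUA -> L; peptide=NGRTGLL
pos 21: UGA -> STOP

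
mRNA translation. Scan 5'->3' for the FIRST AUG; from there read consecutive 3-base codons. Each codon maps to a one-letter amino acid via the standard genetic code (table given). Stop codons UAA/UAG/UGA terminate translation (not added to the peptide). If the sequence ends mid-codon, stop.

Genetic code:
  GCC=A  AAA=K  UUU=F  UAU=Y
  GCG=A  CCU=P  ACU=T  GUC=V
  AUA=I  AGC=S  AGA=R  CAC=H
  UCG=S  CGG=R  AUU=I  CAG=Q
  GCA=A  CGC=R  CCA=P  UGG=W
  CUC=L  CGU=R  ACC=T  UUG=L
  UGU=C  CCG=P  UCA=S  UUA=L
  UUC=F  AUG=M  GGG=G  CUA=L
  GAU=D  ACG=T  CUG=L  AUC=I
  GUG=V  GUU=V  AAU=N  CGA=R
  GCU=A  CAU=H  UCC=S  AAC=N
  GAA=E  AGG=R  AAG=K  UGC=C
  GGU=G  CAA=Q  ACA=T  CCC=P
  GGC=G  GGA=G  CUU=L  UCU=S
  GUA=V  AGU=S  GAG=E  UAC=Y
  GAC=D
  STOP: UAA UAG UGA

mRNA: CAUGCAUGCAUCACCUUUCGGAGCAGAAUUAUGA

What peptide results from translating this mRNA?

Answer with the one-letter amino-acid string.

start AUG at pos 1
pos 1: AUG -> M; peptide=M
pos 4: CAU -> H; peptide=MH
pos 7: GCA -> A; peptide=MHA
pos 10: UCA -> S; peptide=MHAS
pos 13: CCU -> P; peptide=MHASP
pos 16: UUC -> F; peptide=MHASPF
pos 19: GGA -> G; peptide=MHASPFG
pos 22: GCA -> A; peptide=MHASPFGA
pos 25: GAA -> E; peptide=MHASPFGAE
pos 28: UUA -> L; peptide=MHASPFGAEL
pos 31: UGA -> STOP

Answer: MHASPFGAEL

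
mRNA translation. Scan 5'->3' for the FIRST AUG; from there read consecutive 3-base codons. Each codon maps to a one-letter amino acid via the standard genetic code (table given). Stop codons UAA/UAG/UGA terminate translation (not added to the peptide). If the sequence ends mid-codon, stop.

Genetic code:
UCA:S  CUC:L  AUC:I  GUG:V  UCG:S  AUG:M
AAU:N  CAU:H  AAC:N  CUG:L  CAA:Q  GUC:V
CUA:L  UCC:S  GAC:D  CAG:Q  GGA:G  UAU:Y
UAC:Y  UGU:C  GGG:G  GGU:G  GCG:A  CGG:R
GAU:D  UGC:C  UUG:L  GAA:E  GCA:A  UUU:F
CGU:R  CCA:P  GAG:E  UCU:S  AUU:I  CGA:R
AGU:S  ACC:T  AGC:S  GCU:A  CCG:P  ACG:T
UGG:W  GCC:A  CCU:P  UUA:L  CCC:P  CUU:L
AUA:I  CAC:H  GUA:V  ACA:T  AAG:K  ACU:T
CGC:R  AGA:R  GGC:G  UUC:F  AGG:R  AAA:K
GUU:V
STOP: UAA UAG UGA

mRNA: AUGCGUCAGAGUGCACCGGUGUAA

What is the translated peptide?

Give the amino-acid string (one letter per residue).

start AUG at pos 0
pos 0: AUG -> M; peptide=M
pos 3: CGU -> R; peptide=MR
pos 6: CAG -> Q; peptide=MRQ
pos 9: AGU -> S; peptide=MRQS
pos 12: GCA -> A; peptide=MRQSA
pos 15: CCG -> P; peptide=MRQSAP
pos 18: GUG -> V; peptide=MRQSAPV
pos 21: UAA -> STOP

Answer: MRQSAPV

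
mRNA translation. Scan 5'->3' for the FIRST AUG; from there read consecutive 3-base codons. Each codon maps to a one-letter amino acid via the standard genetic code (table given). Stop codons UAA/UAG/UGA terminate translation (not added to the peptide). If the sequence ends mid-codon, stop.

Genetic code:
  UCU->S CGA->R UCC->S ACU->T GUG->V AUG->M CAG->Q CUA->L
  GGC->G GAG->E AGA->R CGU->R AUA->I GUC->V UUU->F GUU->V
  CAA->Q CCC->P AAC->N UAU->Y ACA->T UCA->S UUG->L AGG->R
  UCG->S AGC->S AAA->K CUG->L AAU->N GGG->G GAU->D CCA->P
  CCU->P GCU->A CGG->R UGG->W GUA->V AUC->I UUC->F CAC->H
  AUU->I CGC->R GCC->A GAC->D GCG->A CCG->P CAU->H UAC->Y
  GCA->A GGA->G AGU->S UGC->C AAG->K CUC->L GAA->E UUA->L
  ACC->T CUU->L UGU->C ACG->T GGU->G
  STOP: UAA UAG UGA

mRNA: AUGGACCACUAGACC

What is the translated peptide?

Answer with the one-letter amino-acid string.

start AUG at pos 0
pos 0: AUG -> M; peptide=M
pos 3: GAC -> D; peptide=MD
pos 6: CAC -> H; peptide=MDH
pos 9: UAG -> STOP

Answer: MDH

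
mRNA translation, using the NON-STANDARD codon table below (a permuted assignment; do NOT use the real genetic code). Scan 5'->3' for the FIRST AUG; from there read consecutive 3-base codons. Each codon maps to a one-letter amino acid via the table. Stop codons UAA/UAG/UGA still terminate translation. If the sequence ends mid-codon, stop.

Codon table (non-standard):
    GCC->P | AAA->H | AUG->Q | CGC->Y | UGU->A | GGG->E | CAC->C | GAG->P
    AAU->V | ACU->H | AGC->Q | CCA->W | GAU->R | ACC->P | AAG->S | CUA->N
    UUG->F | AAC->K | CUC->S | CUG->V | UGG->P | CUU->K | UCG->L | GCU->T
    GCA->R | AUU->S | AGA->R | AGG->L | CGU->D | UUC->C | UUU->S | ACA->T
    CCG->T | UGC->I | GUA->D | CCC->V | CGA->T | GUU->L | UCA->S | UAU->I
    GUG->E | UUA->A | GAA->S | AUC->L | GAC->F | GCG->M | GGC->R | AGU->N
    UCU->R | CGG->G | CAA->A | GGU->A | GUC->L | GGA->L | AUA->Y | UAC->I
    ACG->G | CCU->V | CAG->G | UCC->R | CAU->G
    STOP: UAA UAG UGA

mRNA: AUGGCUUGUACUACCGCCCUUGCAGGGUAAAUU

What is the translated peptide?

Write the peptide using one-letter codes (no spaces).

start AUG at pos 0
pos 0: AUG -> Q; peptide=Q
pos 3: GCU -> T; peptide=QT
pos 6: UGU -> A; peptide=QTA
pos 9: ACU -> H; peptide=QTAH
pos 12: ACC -> P; peptide=QTAHP
pos 15: GCC -> P; peptide=QTAHPP
pos 18: CUU -> K; peptide=QTAHPPK
pos 21: GCA -> R; peptide=QTAHPPKR
pos 24: GGG -> E; peptide=QTAHPPKRE
pos 27: UAA -> STOP

Answer: QTAHPPKRE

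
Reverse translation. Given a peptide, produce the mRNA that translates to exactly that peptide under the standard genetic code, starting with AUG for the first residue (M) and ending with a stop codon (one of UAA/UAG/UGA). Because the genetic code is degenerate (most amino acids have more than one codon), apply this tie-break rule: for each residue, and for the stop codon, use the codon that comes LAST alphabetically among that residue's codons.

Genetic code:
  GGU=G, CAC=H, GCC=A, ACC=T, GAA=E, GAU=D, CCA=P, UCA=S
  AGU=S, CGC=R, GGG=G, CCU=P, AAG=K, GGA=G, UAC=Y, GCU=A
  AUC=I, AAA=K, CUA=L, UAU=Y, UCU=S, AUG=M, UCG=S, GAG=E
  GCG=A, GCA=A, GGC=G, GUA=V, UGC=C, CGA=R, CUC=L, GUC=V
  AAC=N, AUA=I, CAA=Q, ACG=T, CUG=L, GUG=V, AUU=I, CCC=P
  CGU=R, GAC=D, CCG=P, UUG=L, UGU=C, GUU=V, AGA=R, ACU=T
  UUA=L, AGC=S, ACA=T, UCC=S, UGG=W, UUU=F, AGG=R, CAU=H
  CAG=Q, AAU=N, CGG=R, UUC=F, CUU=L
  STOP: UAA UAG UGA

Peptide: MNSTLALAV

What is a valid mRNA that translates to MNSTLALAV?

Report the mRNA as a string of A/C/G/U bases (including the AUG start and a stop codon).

residue 1: M -> AUG (start codon)
residue 2: N codons sorted = AAC,AAU -> pick last = AAU
residue 3: S codons sorted = AGC,AGU,UCA,UCC,UCG,UCU -> pick last = UCU
residue 4: T codons sorted = ACA,ACC,ACG,ACU -> pick last = ACU
residue 5: L codons sorted = CUA,CUC,CUG,CUU,UUA,UUG -> pick last = UUG
residue 6: A codons sorted = GCA,GCC,GCG,GCU -> pick last = GCU
residue 7: L codons sorted = CUA,CUC,CUG,CUU,UUA,UUG -> pick last = UUG
residue 8: A codons sorted = GCA,GCC,GCG,GCU -> pick last = GCU
residue 9: V codons sorted = GUA,GUC,GUG,GUU -> pick last = GUU
terminator: stop codons sorted = UAA,UAG,UGA -> pick last = UGA

Answer: mRNA: AUGAAUUCUACUUUGGCUUUGGCUGUUUGA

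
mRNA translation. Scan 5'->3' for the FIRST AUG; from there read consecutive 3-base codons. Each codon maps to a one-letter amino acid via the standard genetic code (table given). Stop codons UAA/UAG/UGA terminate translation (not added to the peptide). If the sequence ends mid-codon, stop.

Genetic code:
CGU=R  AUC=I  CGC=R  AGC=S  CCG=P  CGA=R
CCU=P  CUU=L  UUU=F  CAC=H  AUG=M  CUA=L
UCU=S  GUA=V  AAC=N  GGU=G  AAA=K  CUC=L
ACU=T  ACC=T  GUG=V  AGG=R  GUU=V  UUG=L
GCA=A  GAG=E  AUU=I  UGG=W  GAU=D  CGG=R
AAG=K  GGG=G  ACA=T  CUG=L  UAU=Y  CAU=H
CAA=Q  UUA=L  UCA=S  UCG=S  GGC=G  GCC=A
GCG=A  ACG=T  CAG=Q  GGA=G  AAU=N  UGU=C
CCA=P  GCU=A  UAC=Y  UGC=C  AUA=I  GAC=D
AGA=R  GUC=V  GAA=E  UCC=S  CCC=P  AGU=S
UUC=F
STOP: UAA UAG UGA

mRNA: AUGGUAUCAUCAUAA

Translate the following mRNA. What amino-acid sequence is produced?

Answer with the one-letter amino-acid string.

start AUG at pos 0
pos 0: AUG -> M; peptide=M
pos 3: GUA -> V; peptide=MV
pos 6: UCA -> S; peptide=MVS
pos 9: UCA -> S; peptide=MVSS
pos 12: UAA -> STOP

Answer: MVSS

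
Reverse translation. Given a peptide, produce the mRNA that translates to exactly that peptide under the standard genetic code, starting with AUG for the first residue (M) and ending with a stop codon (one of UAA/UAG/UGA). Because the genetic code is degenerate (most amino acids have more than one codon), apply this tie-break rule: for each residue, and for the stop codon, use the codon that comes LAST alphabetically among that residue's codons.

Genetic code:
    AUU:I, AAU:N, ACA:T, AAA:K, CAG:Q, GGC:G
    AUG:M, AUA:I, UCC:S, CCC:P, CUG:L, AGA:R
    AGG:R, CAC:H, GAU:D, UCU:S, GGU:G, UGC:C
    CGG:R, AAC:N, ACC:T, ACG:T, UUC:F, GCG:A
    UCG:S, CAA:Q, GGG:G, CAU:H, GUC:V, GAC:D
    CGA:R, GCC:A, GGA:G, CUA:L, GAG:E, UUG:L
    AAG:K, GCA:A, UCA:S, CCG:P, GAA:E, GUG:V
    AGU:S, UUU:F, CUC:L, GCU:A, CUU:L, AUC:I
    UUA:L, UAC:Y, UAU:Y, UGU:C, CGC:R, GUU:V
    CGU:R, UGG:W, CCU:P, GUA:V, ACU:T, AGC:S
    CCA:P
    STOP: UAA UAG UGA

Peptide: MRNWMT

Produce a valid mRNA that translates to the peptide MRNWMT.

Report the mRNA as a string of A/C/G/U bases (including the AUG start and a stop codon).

Answer: mRNA: AUGCGUAAUUGGAUGACUUGA

Derivation:
residue 1: M -> AUG (start codon)
residue 2: R codons sorted = AGA,AGG,CGA,CGC,CGG,CGU -> pick last = CGU
residue 3: N codons sorted = AAC,AAU -> pick last = AAU
residue 4: W -> UGG (only codon)
residue 5: M -> AUG (only codon)
residue 6: T codons sorted = ACA,ACC,ACG,ACU -> pick last = ACU
terminator: stop codons sorted = UAA,UAG,UGA -> pick last = UGA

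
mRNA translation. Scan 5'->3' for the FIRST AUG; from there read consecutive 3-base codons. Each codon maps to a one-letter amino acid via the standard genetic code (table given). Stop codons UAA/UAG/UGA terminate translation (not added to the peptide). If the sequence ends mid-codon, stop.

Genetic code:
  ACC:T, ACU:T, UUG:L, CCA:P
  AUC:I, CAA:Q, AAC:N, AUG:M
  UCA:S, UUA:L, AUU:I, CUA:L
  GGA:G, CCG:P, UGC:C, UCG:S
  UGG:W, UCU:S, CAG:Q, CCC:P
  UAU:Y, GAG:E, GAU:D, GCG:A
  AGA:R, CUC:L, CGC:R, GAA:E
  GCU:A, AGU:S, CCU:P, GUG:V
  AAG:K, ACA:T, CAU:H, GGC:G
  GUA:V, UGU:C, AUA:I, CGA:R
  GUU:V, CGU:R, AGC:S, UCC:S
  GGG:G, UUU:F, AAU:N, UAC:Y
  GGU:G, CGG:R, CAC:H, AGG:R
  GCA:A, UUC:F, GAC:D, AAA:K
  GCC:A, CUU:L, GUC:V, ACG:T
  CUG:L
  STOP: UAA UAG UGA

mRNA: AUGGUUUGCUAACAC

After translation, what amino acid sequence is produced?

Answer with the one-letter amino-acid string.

start AUG at pos 0
pos 0: AUG -> M; peptide=M
pos 3: GUU -> V; peptide=MV
pos 6: UGC -> C; peptide=MVC
pos 9: UAA -> STOP

Answer: MVC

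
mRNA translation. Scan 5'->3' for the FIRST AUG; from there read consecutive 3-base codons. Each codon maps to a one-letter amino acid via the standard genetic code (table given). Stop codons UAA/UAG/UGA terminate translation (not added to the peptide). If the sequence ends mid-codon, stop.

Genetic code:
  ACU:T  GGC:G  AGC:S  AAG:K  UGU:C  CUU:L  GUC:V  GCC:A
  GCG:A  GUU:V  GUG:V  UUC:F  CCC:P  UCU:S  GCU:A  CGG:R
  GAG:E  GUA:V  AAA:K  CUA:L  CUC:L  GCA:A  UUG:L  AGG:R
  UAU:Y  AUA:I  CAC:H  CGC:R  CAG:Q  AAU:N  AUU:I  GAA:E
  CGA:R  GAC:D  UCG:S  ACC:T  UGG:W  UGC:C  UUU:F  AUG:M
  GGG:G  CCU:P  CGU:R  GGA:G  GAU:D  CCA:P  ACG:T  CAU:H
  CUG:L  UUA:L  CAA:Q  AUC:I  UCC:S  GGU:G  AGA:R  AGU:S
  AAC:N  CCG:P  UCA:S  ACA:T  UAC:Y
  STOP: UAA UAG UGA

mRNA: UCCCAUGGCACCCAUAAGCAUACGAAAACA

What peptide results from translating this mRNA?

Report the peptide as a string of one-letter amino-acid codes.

start AUG at pos 4
pos 4: AUG -> M; peptide=M
pos 7: GCA -> A; peptide=MA
pos 10: CCC -> P; peptide=MAP
pos 13: AUA -> I; peptide=MAPI
pos 16: AGC -> S; peptide=MAPIS
pos 19: AUA -> I; peptide=MAPISI
pos 22: CGA -> R; peptide=MAPISIR
pos 25: AAA -> K; peptide=MAPISIRK
pos 28: only 2 nt remain (<3), stop (end of mRNA)

Answer: MAPISIRK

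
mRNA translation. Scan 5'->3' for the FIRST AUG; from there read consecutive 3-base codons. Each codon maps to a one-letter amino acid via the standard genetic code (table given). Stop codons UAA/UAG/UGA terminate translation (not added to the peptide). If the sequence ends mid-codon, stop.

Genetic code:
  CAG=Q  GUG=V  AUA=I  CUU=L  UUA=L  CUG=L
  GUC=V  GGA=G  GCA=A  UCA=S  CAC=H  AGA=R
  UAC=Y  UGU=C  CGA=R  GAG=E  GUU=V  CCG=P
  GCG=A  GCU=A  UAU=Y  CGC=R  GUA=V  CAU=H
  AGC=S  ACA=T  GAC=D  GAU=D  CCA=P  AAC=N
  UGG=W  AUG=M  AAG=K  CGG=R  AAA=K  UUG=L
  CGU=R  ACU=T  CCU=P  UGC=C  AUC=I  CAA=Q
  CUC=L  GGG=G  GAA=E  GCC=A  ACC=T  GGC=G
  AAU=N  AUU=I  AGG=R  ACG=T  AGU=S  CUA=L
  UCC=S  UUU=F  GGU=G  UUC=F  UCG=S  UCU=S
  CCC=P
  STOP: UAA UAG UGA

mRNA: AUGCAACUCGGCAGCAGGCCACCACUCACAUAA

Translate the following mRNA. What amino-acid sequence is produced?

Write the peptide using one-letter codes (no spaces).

start AUG at pos 0
pos 0: AUG -> M; peptide=M
pos 3: CAA -> Q; peptide=MQ
pos 6: CUC -> L; peptide=MQL
pos 9: GGC -> G; peptide=MQLG
pos 12: AGC -> S; peptide=MQLGS
pos 15: AGG -> R; peptide=MQLGSR
pos 18: CCA -> P; peptide=MQLGSRP
pos 21: CCA -> P; peptide=MQLGSRPP
pos 24: CUC -> L; peptide=MQLGSRPPL
pos 27: ACA -> T; peptide=MQLGSRPPLT
pos 30: UAA -> STOP

Answer: MQLGSRPPLT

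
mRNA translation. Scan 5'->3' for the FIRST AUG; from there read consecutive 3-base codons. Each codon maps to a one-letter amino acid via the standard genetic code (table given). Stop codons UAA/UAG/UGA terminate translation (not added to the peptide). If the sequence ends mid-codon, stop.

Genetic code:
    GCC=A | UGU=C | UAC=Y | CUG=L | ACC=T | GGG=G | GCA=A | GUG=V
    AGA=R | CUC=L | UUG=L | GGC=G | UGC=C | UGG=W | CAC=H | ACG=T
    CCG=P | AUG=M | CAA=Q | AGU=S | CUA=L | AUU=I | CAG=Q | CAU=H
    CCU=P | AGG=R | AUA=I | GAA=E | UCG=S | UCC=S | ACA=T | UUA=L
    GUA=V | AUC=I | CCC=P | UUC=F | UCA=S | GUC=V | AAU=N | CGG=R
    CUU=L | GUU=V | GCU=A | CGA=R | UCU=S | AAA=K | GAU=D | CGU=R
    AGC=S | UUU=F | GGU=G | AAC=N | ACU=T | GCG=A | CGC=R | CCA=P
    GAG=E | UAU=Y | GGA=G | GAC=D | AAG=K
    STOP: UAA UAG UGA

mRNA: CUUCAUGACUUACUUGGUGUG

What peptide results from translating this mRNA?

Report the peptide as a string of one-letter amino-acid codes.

start AUG at pos 4
pos 4: AUG -> M; peptide=M
pos 7: ACU -> T; peptide=MT
pos 10: UAC -> Y; peptide=MTY
pos 13: UUG -> L; peptide=MTYL
pos 16: GUG -> V; peptide=MTYLV
pos 19: only 2 nt remain (<3), stop (end of mRNA)

Answer: MTYLV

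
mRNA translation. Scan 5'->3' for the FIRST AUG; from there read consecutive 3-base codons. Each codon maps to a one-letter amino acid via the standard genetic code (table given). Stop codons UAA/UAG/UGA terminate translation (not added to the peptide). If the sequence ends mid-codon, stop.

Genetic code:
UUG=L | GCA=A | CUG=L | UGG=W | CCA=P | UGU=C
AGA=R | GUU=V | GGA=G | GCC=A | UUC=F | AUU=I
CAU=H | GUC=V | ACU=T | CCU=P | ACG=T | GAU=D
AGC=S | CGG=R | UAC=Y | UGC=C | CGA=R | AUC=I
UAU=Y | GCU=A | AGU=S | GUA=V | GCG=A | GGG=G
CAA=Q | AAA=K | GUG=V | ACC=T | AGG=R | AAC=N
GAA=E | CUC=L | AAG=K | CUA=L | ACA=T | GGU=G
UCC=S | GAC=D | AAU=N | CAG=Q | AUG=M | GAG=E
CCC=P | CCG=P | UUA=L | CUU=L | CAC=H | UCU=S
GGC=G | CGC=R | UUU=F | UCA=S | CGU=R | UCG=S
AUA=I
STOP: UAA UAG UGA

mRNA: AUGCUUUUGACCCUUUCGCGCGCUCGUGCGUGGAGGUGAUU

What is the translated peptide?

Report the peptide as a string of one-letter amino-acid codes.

Answer: MLLTLSRARAWR

Derivation:
start AUG at pos 0
pos 0: AUG -> M; peptide=M
pos 3: CUU -> L; peptide=ML
pos 6: UUG -> L; peptide=MLL
pos 9: ACC -> T; peptide=MLLT
pos 12: CUU -> L; peptide=MLLTL
pos 15: UCG -> S; peptide=MLLTLS
pos 18: CGC -> R; peptide=MLLTLSR
pos 21: GCU -> A; peptide=MLLTLSRA
pos 24: CGU -> R; peptide=MLLTLSRAR
pos 27: GCG -> A; peptide=MLLTLSRARA
pos 30: UGG -> W; peptide=MLLTLSRARAW
pos 33: AGG -> R; peptide=MLLTLSRARAWR
pos 36: UGA -> STOP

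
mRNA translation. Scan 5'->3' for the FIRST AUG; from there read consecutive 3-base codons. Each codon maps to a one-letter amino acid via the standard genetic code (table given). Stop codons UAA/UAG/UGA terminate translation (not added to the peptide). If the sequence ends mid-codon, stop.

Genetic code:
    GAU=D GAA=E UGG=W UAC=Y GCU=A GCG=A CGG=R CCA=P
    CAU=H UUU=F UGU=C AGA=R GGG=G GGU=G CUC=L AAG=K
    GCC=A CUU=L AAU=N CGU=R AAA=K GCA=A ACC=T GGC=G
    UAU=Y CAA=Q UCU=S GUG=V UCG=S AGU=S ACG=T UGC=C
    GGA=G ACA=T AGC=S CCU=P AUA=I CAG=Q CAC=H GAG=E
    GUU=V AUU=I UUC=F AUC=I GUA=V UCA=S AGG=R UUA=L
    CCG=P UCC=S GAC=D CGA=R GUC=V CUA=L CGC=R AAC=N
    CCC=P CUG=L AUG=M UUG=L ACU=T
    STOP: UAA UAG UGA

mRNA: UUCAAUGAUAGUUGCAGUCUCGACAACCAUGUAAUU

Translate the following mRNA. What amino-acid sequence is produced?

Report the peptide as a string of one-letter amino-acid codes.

start AUG at pos 4
pos 4: AUG -> M; peptide=M
pos 7: AUA -> I; peptide=MI
pos 10: GUU -> V; peptide=MIV
pos 13: GCA -> A; peptide=MIVA
pos 16: GUC -> V; peptide=MIVAV
pos 19: UCG -> S; peptide=MIVAVS
pos 22: ACA -> T; peptide=MIVAVST
pos 25: ACC -> T; peptide=MIVAVSTT
pos 28: AUG -> M; peptide=MIVAVSTTM
pos 31: UAA -> STOP

Answer: MIVAVSTTM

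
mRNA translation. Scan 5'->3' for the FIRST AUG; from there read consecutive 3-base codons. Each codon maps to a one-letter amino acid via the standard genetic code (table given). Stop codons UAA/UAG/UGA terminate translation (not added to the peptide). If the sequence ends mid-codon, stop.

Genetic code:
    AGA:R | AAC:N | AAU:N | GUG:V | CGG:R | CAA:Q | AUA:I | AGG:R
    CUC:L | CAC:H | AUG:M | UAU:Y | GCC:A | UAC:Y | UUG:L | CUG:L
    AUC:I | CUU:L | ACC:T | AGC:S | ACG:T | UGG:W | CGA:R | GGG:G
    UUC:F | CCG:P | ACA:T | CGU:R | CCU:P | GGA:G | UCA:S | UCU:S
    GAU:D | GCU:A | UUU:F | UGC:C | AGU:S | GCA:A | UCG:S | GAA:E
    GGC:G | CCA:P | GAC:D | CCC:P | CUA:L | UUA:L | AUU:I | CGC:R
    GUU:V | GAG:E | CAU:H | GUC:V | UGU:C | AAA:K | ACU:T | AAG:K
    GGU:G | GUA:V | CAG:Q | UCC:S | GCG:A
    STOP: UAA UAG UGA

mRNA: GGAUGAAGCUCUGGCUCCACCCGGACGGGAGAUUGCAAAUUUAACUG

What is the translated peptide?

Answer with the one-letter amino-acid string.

start AUG at pos 2
pos 2: AUG -> M; peptide=M
pos 5: AAG -> K; peptide=MK
pos 8: CUC -> L; peptide=MKL
pos 11: UGG -> W; peptide=MKLW
pos 14: CUC -> L; peptide=MKLWL
pos 17: CAC -> H; peptide=MKLWLH
pos 20: CCG -> P; peptide=MKLWLHP
pos 23: GAC -> D; peptide=MKLWLHPD
pos 26: GGG -> G; peptide=MKLWLHPDG
pos 29: AGA -> R; peptide=MKLWLHPDGR
pos 32: UUG -> L; peptide=MKLWLHPDGRL
pos 35: CAA -> Q; peptide=MKLWLHPDGRLQ
pos 38: AUU -> I; peptide=MKLWLHPDGRLQI
pos 41: UAA -> STOP

Answer: MKLWLHPDGRLQI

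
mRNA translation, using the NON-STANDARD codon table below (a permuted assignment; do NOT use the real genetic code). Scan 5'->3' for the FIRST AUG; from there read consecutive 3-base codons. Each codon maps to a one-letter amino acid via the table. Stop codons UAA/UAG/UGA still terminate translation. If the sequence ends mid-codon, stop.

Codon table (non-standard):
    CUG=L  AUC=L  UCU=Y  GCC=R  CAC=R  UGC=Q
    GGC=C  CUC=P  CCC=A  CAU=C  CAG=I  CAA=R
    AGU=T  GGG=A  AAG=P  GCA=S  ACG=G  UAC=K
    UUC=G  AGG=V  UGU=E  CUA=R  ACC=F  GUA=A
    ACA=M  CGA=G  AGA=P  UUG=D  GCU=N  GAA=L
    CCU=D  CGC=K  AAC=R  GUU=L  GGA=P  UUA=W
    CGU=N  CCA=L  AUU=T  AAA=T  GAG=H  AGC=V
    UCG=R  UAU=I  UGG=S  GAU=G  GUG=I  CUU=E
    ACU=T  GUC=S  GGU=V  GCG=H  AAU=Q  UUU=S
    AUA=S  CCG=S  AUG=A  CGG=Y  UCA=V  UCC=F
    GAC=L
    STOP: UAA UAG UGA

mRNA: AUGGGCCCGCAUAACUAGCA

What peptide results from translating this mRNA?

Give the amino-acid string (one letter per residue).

start AUG at pos 0
pos 0: AUG -> A; peptide=A
pos 3: GGC -> C; peptide=AC
pos 6: CCG -> S; peptide=ACS
pos 9: CAU -> C; peptide=ACSC
pos 12: AAC -> R; peptide=ACSCR
pos 15: UAG -> STOP

Answer: ACSCR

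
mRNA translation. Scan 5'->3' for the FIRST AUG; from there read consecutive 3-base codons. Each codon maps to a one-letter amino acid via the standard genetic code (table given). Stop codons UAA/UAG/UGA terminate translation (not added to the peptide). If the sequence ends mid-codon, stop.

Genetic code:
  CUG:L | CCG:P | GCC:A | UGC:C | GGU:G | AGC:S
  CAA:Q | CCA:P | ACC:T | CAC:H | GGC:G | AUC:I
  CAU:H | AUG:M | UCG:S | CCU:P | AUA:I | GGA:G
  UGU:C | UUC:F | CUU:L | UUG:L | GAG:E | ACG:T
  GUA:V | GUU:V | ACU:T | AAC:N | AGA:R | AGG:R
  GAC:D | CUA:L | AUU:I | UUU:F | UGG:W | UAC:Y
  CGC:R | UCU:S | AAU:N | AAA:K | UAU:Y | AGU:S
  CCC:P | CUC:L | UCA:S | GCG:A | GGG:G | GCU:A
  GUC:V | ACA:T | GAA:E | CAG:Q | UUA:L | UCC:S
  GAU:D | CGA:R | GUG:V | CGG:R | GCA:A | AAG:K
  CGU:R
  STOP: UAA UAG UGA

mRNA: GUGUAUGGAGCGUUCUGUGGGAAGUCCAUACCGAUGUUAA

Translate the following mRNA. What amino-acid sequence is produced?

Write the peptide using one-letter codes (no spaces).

start AUG at pos 4
pos 4: AUG -> M; peptide=M
pos 7: GAG -> E; peptide=ME
pos 10: CGU -> R; peptide=MER
pos 13: UCU -> S; peptide=MERS
pos 16: GUG -> V; peptide=MERSV
pos 19: GGA -> G; peptide=MERSVG
pos 22: AGU -> S; peptide=MERSVGS
pos 25: CCA -> P; peptide=MERSVGSP
pos 28: UAC -> Y; peptide=MERSVGSPY
pos 31: CGA -> R; peptide=MERSVGSPYR
pos 34: UGU -> C; peptide=MERSVGSPYRC
pos 37: UAA -> STOP

Answer: MERSVGSPYRC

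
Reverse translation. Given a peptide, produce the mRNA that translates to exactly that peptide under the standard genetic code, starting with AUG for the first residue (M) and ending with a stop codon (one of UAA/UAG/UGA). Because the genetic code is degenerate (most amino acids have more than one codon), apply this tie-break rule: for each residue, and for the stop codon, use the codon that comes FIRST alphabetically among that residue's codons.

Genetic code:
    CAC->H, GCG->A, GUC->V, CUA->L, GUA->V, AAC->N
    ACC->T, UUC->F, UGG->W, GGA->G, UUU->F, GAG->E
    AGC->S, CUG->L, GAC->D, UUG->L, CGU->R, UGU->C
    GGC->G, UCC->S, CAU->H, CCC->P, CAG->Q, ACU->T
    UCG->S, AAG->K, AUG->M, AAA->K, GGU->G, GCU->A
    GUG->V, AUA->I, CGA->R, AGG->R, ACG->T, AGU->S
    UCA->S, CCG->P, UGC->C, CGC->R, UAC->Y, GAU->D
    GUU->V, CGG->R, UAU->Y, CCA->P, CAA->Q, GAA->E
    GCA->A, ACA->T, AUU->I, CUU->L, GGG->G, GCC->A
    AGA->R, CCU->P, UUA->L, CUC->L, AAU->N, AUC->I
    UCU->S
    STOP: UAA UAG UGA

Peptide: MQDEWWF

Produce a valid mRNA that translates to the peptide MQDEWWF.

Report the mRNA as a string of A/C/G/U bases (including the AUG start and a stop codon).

residue 1: M -> AUG (start codon)
residue 2: Q codons sorted = CAA,CAG -> pick first = CAA
residue 3: D codons sorted = GAC,GAU -> pick first = GAC
residue 4: E codons sorted = GAA,GAG -> pick first = GAA
residue 5: W -> UGG (only codon)
residue 6: W -> UGG (only codon)
residue 7: F codons sorted = UUC,UUU -> pick first = UUC
terminator: stop codons sorted = UAA,UAG,UGA -> pick first = UAA

Answer: mRNA: AUGCAAGACGAAUGGUGGUUCUAA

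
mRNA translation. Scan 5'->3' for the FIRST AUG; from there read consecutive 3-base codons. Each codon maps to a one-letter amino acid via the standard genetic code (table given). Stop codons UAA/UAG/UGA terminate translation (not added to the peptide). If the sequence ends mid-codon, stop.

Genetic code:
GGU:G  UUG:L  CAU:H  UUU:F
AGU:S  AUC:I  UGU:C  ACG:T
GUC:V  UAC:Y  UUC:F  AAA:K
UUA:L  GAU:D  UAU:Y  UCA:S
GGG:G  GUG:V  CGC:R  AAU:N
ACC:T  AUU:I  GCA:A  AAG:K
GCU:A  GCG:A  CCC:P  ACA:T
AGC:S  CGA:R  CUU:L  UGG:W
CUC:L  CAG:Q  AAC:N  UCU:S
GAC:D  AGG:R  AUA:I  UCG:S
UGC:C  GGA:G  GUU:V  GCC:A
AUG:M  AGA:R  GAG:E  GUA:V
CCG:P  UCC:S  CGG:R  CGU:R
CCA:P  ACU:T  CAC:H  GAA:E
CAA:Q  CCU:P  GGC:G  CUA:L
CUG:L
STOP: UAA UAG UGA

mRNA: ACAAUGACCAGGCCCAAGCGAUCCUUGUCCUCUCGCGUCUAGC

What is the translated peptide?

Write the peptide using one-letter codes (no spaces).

Answer: MTRPKRSLSSRV

Derivation:
start AUG at pos 3
pos 3: AUG -> M; peptide=M
pos 6: ACC -> T; peptide=MT
pos 9: AGG -> R; peptide=MTR
pos 12: CCC -> P; peptide=MTRP
pos 15: AAG -> K; peptide=MTRPK
pos 18: CGA -> R; peptide=MTRPKR
pos 21: UCC -> S; peptide=MTRPKRS
pos 24: UUG -> L; peptide=MTRPKRSL
pos 27: UCC -> S; peptide=MTRPKRSLS
pos 30: UCU -> S; peptide=MTRPKRSLSS
pos 33: CGC -> R; peptide=MTRPKRSLSSR
pos 36: GUC -> V; peptide=MTRPKRSLSSRV
pos 39: UAG -> STOP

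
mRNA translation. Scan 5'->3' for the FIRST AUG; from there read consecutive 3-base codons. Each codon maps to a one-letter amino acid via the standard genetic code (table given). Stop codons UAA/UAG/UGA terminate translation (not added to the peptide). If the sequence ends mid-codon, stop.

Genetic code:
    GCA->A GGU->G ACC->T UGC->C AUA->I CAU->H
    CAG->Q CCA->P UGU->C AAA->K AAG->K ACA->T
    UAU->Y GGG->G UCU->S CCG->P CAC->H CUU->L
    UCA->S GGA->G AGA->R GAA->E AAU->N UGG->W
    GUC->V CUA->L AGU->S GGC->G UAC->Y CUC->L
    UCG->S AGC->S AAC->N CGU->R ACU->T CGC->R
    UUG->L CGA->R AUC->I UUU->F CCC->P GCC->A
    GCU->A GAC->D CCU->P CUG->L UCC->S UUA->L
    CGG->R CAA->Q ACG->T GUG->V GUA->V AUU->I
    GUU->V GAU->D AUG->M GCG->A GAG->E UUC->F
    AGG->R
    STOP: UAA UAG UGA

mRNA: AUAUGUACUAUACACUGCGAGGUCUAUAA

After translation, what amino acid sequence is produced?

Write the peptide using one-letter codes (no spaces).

start AUG at pos 2
pos 2: AUG -> M; peptide=M
pos 5: UAC -> Y; peptide=MY
pos 8: UAU -> Y; peptide=MYY
pos 11: ACA -> T; peptide=MYYT
pos 14: CUG -> L; peptide=MYYTL
pos 17: CGA -> R; peptide=MYYTLR
pos 20: GGU -> G; peptide=MYYTLRG
pos 23: CUA -> L; peptide=MYYTLRGL
pos 26: UAA -> STOP

Answer: MYYTLRGL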